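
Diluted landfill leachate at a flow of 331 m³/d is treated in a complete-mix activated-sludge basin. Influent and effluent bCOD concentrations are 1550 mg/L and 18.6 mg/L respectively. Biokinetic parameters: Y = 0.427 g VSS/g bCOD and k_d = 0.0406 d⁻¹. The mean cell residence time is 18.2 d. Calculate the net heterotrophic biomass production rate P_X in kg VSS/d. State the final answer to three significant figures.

P_X ≈ 124 kg VSS/d

Correct the yield for decay: Y_obs = Y/(1 + k_d θ_c) = 0.427 / (1 + 0.0406 × 18.2) = 0.427 / 1.739 = 0.2456.
Q·(S₀ − S) = 331 × (1550 − 18.6) × 10⁻³ = 506.9 kg/d removed.
Biomass produced: P_X = Y_obs·Q·ΔS = 0.2456 × 506.9 ≈ 124.5 kg VSS/d.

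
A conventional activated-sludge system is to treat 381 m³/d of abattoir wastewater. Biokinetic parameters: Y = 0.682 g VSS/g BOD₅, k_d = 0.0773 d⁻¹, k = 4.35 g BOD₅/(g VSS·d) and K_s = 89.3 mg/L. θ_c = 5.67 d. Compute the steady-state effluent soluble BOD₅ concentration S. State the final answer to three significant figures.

S ≈ 8.35 mg/L

For a completely mixed reactor with recycle the Lawrence–McCarty relation gives S = K_s·(1 + k_d·θ_c) / [θ_c·(Y·k − k_d) − 1] = 89.3 × (1 + 0.0773 × 5.67) / [5.67 × (0.682 × 4.35 − 0.0773) − 1] = 128.4 / 15.38 = 8.349 mg/L.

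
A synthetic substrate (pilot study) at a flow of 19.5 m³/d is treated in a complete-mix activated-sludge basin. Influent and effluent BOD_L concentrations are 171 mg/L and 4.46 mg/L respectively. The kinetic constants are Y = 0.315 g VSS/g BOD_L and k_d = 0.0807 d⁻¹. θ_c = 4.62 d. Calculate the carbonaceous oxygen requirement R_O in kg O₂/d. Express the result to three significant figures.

Correct the yield for decay: Y_obs = Y/(1 + k_d θ_c) = 0.315 / (1 + 0.0807 × 4.62) = 0.315 / 1.373 = 0.2295.
Substrate removed = Q·(S₀ − S) = 19.5 m³/d × (171 − 4.46) g/m³ = 3.25×10^3 g/d = 3.248 kg/d.
Biomass synthesised: P_X = Y_obs × 3.248 = 0.7452 kg VSS/d.
R_O = Q·ΔS − 1.42 P_X = 3.248 − 1.058 = 2.189 kg O₂/d.

R_O ≈ 2.19 kg O₂/d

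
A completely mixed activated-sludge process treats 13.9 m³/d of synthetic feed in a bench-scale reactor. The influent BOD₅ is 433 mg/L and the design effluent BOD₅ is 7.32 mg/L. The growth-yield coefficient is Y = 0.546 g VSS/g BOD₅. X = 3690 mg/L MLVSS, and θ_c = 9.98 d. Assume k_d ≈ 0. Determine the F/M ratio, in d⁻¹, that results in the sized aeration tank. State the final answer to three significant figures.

F/M ≈ 0.187 d⁻¹

Biomass mass balance (decay neglected): V·X = Y·Q·(S₀ − S)·θ_c, so V = 0.546 × 13.9 × (433 − 7.32) × 9.98 / 3690 = 8.738 m³.
F/M = Q·S₀ / (V·X) = 13.9 × 433 / (8.738 × 3690) = 0.1867 g BOD₅·(g VSS·d)⁻¹.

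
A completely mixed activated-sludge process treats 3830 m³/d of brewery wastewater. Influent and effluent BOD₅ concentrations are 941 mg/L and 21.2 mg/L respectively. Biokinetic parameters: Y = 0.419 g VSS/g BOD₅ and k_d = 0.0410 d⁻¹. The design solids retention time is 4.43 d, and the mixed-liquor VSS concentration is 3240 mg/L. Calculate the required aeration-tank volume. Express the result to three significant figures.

Steady-state biomass mass balance: V·X·(1 + k_d·θ_c) = Y·Q·(S₀ − S)·θ_c, so V = 0.419 × 3830 × (941 − 21.2) × 4.43 / [3240 × (1 + 0.0410 × 4.43)] = 6.54×10^6 / 3828 = 1708 m³.

V ≈ 1710 m³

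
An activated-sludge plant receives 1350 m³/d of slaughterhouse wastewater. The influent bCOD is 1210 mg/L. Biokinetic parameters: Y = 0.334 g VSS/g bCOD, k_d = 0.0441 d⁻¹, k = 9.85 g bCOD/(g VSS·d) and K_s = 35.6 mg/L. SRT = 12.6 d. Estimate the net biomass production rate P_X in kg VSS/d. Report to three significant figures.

P_X ≈ 350 kg VSS/d

From the Monod/SRT balance for a CMAS, S = K_s·(1+k_d θ_c)/[θ_c·(Y k − k_d) − 1] = 35.6 × (1 + 0.0441 × 12.6) / [12.6 × (0.334 × 9.85 − 0.0441) − 1] = 55.38 / 39.90 = 1.388 mg/L.
The observed yield is Y_obs = Y/(1 + k_d·θ_c) = 0.334 / (1 + 0.0441 × 12.6) = 0.334 / 1.556 = 0.2147 g VSS per g bCOD removed.
Mass of bCOD removed per day: Q(S₀ − S) = 1350 × 1209 g/m³ = 1632 kg/d.
Net biomass production P_X = Y_obs × Q·(S₀ − S) = 0.2147 × 1632 = 350.3 kg VSS/d.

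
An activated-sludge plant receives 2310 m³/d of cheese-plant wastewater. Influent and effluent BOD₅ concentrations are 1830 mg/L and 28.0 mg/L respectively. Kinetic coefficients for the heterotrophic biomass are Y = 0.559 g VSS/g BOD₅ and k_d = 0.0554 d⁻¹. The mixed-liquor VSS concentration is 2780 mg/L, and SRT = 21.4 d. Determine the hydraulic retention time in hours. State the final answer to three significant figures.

Steady-state biomass mass balance: V·X·(1 + k_d·θ_c) = Y·Q·(S₀ − S)·θ_c, so V = 0.559 × 2310 × (1830 − 28.0) × 21.4 / [2780 × (1 + 0.0554 × 21.4)] = 4.98×10^7 / 6076 = 8196 m³.
HRT = V/Q = 8196 m³ / 2310 m³·d⁻¹ = 3.548 d × 24 = 85.15 h.

τ ≈ 85.1 h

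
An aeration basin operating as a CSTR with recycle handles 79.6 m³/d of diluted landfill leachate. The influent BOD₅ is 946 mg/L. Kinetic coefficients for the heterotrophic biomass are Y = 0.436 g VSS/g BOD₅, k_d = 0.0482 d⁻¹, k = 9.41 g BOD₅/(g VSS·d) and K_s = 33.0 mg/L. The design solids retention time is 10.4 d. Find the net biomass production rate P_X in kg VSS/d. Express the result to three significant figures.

For a completely mixed reactor with recycle the Lawrence–McCarty relation gives S = K_s·(1 + k_d·θ_c) / [θ_c·(Y·k − k_d) − 1] = 33.0 × (1 + 0.0482 × 10.4) / [10.4 × (0.436 × 9.41 − 0.0482) − 1] = 49.54 / 41.17 = 1.203 mg/L.
Correct the yield for decay: Y_obs = Y/(1 + k_d θ_c) = 0.436 / (1 + 0.0482 × 10.4) = 0.436 / 1.501 = 0.2904.
ΔS = 946 − 1.20 = 944.8 mg/L, so the substrate removal rate is 79.6 × 944.8/1000 = 75.21 kg BOD₅/d.
P_X = Y_obs · Q(S₀ − S) = 0.2904 × 75.21 = 21.84 kg VSS/d.

P_X ≈ 21.8 kg VSS/d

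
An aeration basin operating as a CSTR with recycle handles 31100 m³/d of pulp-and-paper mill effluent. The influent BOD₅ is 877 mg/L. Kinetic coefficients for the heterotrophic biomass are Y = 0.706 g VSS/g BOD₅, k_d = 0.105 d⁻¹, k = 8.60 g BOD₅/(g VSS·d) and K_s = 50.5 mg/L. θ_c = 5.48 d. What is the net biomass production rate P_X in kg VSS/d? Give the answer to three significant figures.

From the Monod/SRT balance for a CMAS, S = K_s·(1+k_d θ_c)/[θ_c·(Y k − k_d) − 1] = 50.5 × (1 + 0.105 × 5.48) / [5.48 × (0.706 × 8.60 − 0.105) − 1] = 79.56 / 31.70 = 2.510 mg/L.
Observed yield with endogenous decay: Y_obs = Y / (1 + k_d·θ_c) = 0.706 / (1 + 0.105 × 5.48) = 0.706 / 1.575 = 0.4481 g VSS/g BOD₅.
Substrate removed = Q·(S₀ − S) = 31100 m³/d × (877 − 2.51) g/m³ = 2.72×10^7 g/d = 27197 kg/d.
Net biomass production P_X = Y_obs × Q·(S₀ − S) = 0.4481 × 27197 = 12188 kg VSS/d.

P_X ≈ 12200 kg VSS/d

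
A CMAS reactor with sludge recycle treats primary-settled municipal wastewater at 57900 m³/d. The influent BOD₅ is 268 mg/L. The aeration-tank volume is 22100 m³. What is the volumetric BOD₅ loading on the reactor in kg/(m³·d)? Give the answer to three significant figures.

L_v ≈ 0.702 kg BOD₅/(m³·d)

Volumetric loading L_v = Q·S₀ / V = 57900 × 268 g/m³ / 22100 m³ = 702.1 g/(m³·d) = 0.7021 kg BOD₅/(m³·d).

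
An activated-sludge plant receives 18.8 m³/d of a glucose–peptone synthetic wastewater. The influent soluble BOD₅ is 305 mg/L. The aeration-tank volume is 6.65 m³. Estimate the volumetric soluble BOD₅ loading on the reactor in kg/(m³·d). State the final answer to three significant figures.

Applied soluble BOD₅ load per unit volume = Q·S₀/V = (18.8 × 305/1000)/6.650 = 0.8623 kg soluble BOD₅·m⁻³·d⁻¹.

L_v ≈ 0.862 kg soluble BOD₅/(m³·d)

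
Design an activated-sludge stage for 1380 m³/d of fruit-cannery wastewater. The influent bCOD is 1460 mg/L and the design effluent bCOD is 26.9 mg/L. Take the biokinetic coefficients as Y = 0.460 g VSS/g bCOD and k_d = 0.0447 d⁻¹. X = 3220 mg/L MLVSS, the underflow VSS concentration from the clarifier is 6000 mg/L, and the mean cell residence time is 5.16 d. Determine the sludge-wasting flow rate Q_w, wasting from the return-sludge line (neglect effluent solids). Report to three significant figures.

Q_w ≈ 123 m³/d

From the SRT design equation V = Y Q (S₀−S) θ_c / [X (1 + k_d θ_c)] = 0.460 × 1380 × (1460 − 26.9) × 5.16 / [3220 × (1 + 0.0447 × 5.16)] = 4.69×10^6 / 3963 = 1185 m³.
θ_c = V·X/(Q_w·X_r) when wasting from the recycle, so Q_w = V·X/(θ_c·X_r) = 1185 × 3220 / (5.16 × 6000) = 123.2 m³/d.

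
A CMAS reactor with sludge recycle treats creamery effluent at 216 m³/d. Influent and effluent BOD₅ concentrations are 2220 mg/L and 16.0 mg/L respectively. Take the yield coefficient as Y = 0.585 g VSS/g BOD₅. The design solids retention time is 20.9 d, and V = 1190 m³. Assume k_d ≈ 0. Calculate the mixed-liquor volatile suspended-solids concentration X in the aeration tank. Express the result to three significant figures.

X ≈ 4890 mg/L

From V·X = Y·Q·(S₀ − S)·θ_c (decay neglected): X = 0.585 × 216 × (2220 − 16.0) × 20.9 / 1190 = 4891 mg/L.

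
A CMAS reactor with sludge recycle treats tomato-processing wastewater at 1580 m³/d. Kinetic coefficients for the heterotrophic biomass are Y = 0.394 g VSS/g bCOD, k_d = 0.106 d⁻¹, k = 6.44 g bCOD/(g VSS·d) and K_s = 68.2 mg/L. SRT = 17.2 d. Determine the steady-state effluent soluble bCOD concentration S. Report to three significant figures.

From the Monod/SRT balance for a CMAS, S = K_s·(1+k_d θ_c)/[θ_c·(Y k − k_d) − 1] = 68.2 × (1 + 0.106 × 17.2) / [17.2 × (0.394 × 6.44 − 0.106) − 1] = 192.5 / 40.82 = 4.717 mg/L.

S ≈ 4.72 mg/L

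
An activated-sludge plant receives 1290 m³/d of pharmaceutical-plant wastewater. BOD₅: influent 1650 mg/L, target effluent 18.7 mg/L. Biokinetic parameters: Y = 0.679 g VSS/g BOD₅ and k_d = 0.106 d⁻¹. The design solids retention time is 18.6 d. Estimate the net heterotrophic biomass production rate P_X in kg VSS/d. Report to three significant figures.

P_X ≈ 481 kg VSS/d

The observed yield is Y_obs = Y/(1 + k_d·θ_c) = 0.679 / (1 + 0.106 × 18.6) = 0.679 / 2.972 = 0.2285 g VSS per g BOD₅ removed.
Mass of BOD₅ removed per day: Q(S₀ − S) = 1290 × 1631 g/m³ = 2104 kg/d.
So the net sludge growth is P_X = 0.2285 × 2104 = 480.8 kg VSS/d.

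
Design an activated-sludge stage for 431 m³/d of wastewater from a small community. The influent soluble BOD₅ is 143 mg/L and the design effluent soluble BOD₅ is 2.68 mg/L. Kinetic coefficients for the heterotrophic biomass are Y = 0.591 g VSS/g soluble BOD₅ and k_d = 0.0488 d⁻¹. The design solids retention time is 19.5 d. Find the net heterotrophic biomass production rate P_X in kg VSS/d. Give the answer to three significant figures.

P_X ≈ 18.3 kg VSS/d

The observed yield is Y_obs = Y/(1 + k_d·θ_c) = 0.591 / (1 + 0.0488 × 19.5) = 0.591 / 1.952 = 0.3028 g VSS per g soluble BOD₅ removed.
ΔS = 143 − 2.68 = 140.3 mg/L, so the substrate removal rate is 431 × 140.3/1000 = 60.48 kg soluble BOD₅/d.
So the net sludge growth is P_X = 0.3028 × 60.48 = 18.31 kg VSS/d.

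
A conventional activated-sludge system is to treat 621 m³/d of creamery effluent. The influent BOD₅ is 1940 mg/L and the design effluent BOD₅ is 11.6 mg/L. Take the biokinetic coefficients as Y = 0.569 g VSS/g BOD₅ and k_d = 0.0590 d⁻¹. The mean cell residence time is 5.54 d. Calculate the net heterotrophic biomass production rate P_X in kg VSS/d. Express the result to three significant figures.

Y_obs = Y / (1 + k_d θ_c) = 0.569 / (1 + 0.0590 × 5.54) = 0.569 / 1.327 = 0.4288.
Q·(S₀ − S) = 621 × (1940 − 11.6) × 10⁻³ = 1198 kg/d removed.
So the net sludge growth is P_X = 0.4288 × 1198 = 513.5 kg VSS/d.

P_X ≈ 514 kg VSS/d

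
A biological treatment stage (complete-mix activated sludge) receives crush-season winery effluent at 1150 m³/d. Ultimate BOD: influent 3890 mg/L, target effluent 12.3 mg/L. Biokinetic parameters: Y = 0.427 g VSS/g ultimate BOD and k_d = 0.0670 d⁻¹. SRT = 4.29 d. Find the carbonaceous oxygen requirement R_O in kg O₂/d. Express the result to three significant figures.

Correct the yield for decay: Y_obs = Y/(1 + k_d θ_c) = 0.427 / (1 + 0.0670 × 4.29) = 0.427 / 1.287 = 0.3317.
Mass of ultimate BOD removed per day: Q(S₀ − S) = 1150 × 3878 g/m³ = 4459 kg/d.
Biomass synthesised: P_X = Y_obs × 4459 = 1479 kg VSS/d.
R_O = Q·ΔS − 1.42 P_X = 4459 − 2100 = 2359 kg O₂/d.

R_O ≈ 2360 kg O₂/d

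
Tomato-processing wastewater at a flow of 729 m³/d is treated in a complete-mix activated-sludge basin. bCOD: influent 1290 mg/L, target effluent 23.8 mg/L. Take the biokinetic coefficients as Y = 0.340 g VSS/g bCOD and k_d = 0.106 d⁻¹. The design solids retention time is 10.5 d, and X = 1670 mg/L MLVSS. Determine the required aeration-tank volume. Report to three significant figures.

From the SRT design equation V = Y Q (S₀−S) θ_c / [X (1 + k_d θ_c)] = 0.340 × 729 × (1290 − 23.8) × 10.5 / [1670 × (1 + 0.106 × 10.5)] = 3.3×10^6 / 3529 = 933.9 m³.

V ≈ 934 m³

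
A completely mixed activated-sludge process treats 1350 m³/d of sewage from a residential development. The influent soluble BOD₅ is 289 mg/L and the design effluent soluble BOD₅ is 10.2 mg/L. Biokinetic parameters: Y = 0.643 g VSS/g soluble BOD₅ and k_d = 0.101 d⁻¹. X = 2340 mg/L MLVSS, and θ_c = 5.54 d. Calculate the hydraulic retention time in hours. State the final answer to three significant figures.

τ ≈ 6.53 h

From the SRT design equation V = Y Q (S₀−S) θ_c / [X (1 + k_d θ_c)] = 0.643 × 1350 × (289 − 10.2) × 5.54 / [2340 × (1 + 0.101 × 5.54)] = 1.34×10^6 / 3649 = 367.4 m³.
τ = V/Q = 367.4/1350 = 0.2721 d, or 6.531 h.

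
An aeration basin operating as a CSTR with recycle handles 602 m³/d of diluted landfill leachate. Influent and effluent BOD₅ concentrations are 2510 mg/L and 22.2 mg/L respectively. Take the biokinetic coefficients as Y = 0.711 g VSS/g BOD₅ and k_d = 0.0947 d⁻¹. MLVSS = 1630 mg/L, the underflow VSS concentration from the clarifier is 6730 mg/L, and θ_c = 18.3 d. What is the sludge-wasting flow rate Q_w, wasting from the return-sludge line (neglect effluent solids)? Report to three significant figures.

Q_w ≈ 57.9 m³/d

Rearranging the biomass balance for a CMAS with decay, V = Y·Q·ΔS·θ_c / [X·(1+k_d θ_c)] = 0.711 × 602 × (2510 − 22.2) × 18.3 / [1630 × (1 + 0.0947 × 18.3)] = 1.95×10^7 / 4455 = 4374 m³.
Wasting from the return line (neglecting effluent solids): Q_w = V·X / (θ_c·X_r) = 4374 × 1630 / (18.3 × 6730) = 57.89 m³/d.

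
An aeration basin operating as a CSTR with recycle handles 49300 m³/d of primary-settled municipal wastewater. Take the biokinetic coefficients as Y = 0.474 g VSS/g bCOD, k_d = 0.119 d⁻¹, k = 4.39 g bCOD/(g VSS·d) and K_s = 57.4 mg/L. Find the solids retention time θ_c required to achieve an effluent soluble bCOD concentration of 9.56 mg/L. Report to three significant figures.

From 1/θ_c = Y·k·S/(K_s + S) − k_d: Y·k·S/(K_s+S) = 0.474 × 4.39 × 9.56 / (57.4 + 9.56) = 0.2971 d⁻¹.
θ_c = 1/(μ − k_d) = 1/(0.2971 − 0.119) = 1/0.1781 = 5.615 d.

θ_c ≈ 5.62 d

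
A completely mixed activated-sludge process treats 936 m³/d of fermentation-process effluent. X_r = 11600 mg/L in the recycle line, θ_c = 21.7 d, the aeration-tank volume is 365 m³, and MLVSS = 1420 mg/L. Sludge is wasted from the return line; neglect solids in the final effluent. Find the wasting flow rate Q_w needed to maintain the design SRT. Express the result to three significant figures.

Q_w ≈ 2.06 m³/d

Wasting from the return line (neglecting effluent solids): Q_w = V·X / (θ_c·X_r) = 365.0 × 1420 / (21.7 × 11600) = 2.059 m³/d.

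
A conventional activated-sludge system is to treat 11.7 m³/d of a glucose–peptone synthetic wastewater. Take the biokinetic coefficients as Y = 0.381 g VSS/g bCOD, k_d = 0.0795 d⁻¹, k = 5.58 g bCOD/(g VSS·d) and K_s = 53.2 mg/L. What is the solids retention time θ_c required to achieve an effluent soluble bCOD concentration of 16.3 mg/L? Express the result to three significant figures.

θ_c ≈ 2.39 d

At the target effluent, Y k S/(K_s+S) = 0.381×5.58×16.3/69.50 = 0.4986 d⁻¹.
Then 1/θ_c = μ − k_d = 0.4986 − 0.0795 = 0.4191 d⁻¹, giving θ_c = 2.386 d.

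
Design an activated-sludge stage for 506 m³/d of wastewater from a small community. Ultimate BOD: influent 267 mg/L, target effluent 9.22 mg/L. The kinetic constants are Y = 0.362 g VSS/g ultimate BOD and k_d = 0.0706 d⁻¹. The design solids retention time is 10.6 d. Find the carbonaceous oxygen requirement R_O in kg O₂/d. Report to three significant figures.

R_O ≈ 92.1 kg O₂/d

The observed yield is Y_obs = Y/(1 + k_d·θ_c) = 0.362 / (1 + 0.0706 × 10.6) = 0.362 / 1.748 = 0.2071 g VSS per g ultimate BOD removed.
Q·(S₀ − S) = 506 × (267 − 9.22) × 10⁻³ = 130.4 kg/d removed.
P_X = Y_obs·Q·(S₀ − S) = 0.2071 × 130.4 = 27.01 kg VSS/d.
Carbonaceous O₂ demand = substrate oxidised − cell-mass equivalent = 130.4 − 1.42 × 27.01 = 92.09 kg O₂/d.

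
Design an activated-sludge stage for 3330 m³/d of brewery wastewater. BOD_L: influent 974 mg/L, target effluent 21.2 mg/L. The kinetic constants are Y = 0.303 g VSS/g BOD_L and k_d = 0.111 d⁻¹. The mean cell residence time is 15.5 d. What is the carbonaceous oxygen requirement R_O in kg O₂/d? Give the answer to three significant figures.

R_O ≈ 2670 kg O₂/d

The observed yield is Y_obs = Y/(1 + k_d·θ_c) = 0.303 / (1 + 0.111 × 15.5) = 0.303 / 2.720 = 0.1114 g VSS per g BOD_L removed.
Mass of BOD_L removed per day: Q(S₀ − S) = 3330 × 952.8 g/m³ = 3173 kg/d.
Biomass synthesised: P_X = Y_obs × 3173 = 353.4 kg VSS/d.
Carbonaceous O₂ demand = substrate oxidised − cell-mass equivalent = 3173 − 1.42 × 353.4 = 2671 kg O₂/d.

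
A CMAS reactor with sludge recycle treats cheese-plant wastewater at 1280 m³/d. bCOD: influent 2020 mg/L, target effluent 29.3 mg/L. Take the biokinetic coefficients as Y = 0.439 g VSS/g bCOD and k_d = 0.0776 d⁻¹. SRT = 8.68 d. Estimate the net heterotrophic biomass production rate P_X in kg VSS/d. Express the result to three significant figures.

P_X ≈ 668 kg VSS/d

Observed yield with endogenous decay: Y_obs = Y / (1 + k_d·θ_c) = 0.439 / (1 + 0.0776 × 8.68) = 0.439 / 1.674 = 0.2623 g VSS/g bCOD.
ΔS = 2020 − 29.3 = 1991 mg/L, so the substrate removal rate is 1280 × 1991/1000 = 2548 kg bCOD/d.
So the net sludge growth is P_X = 0.2623 × 2548 = 668.4 kg VSS/d.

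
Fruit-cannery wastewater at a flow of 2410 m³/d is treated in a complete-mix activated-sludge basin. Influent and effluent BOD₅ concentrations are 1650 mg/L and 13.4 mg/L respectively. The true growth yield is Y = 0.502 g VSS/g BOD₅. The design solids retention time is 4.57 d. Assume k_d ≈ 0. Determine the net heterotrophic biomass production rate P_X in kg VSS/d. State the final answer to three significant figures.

P_X ≈ 1980 kg VSS/d

With endogenous decay neglected, the observed yield equals the true yield: Y_obs = Y = 0.502 g VSS/g BOD₅.
Substrate removed = Q·(S₀ − S) = 2410 m³/d × (1650 − 13.4) g/m³ = 3.94×10^6 g/d = 3944 kg/d.
So the net sludge growth is P_X = 0.5020 × 3944 = 1980 kg VSS/d.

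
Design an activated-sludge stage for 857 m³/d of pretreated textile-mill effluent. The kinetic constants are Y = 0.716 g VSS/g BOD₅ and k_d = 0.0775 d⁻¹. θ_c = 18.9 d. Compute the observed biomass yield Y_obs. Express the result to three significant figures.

Y_obs = Y / (1 + k_d θ_c) = 0.716 / (1 + 0.0775 × 18.9) = 0.716 / 2.465 = 0.2905.

Y_obs ≈ 0.290 g VSS/g BOD₅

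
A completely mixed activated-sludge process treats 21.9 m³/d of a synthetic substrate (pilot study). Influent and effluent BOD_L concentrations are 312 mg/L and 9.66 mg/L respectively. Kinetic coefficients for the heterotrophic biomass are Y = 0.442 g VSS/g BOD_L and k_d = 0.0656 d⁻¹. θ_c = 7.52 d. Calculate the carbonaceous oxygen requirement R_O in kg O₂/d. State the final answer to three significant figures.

R_O ≈ 3.84 kg O₂/d

Y_obs = Y / (1 + k_d θ_c) = 0.442 / (1 + 0.0656 × 7.52) = 0.442 / 1.493 = 0.2960.
Q·(S₀ − S) = 21.9 × (312 − 9.66) × 10⁻³ = 6.621 kg/d removed.
P_X = Y_obs·Q·(S₀ − S) = 0.2960 × 6.621 = 1.960 kg VSS/d.
R_O = Q·(S₀ − S) − 1.42·P_X = 6.621 − 1.42 × 1.960 = 3.838 kg O₂/d.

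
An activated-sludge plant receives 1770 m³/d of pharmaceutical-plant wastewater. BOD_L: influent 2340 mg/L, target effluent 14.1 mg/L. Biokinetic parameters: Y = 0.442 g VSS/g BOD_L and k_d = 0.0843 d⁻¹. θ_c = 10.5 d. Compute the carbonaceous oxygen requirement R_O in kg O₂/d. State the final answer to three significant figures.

R_O ≈ 2750 kg O₂/d

The observed yield is Y_obs = Y/(1 + k_d·θ_c) = 0.442 / (1 + 0.0843 × 10.5) = 0.442 / 1.885 = 0.2345 g VSS per g BOD_L removed.
Substrate removed = Q·(S₀ − S) = 1770 m³/d × (2340 − 14.1) g/m³ = 4.12×10^6 g/d = 4117 kg/d.
P_X = Y_obs·Q·(S₀ − S) = 0.2345 × 4117 = 965.3 kg VSS/d.
Carbonaceous O₂ demand = substrate oxidised − cell-mass equivalent = 4117 − 1.42 × 965.3 = 2746 kg O₂/d.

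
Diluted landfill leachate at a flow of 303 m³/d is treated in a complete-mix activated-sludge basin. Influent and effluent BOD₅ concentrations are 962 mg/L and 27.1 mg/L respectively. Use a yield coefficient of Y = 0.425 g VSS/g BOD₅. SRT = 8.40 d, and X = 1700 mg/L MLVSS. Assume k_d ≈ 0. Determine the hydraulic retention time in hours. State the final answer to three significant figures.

With k_d = 0 the design equation reduces to V = Y Q (S₀−S) θ_c / X = 0.425 × 303 × (962 − 27.1) × 8.40 / 1700 = 594.9 m³.
HRT = V/Q = 594.9 m³ / 303 m³·d⁻¹ = 1.963 d × 24 = 47.12 h.

τ ≈ 47.1 h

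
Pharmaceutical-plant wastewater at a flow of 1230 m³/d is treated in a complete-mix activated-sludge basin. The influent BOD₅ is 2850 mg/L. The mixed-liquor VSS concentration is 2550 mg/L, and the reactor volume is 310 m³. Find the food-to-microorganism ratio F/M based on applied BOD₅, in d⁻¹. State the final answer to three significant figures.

F/M = applied load / biomass = Q·S₀/(V·X) = 1230 × 2850 / (310.0 × 2550) = 4.435 d⁻¹.

F/M ≈ 4.43 d⁻¹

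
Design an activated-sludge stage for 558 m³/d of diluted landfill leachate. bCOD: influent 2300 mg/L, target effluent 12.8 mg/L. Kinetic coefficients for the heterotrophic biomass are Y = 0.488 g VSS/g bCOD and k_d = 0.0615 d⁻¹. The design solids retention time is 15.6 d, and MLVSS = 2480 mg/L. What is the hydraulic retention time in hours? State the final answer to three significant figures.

τ ≈ 86.0 h

Rearranging the biomass balance for a CMAS with decay, V = Y·Q·ΔS·θ_c / [X·(1+k_d θ_c)] = 0.488 × 558 × (2300 − 12.8) × 15.6 / [2480 × (1 + 0.0615 × 15.6)] = 9.72×10^6 / 4859 = 1999 m³.
HRT = V/Q = 1999 m³ / 558 m³·d⁻¹ = 3.583 d × 24 = 86.00 h.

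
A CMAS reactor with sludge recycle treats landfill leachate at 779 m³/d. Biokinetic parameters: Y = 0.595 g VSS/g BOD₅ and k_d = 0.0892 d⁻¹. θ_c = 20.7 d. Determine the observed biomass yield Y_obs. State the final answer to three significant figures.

Y_obs ≈ 0.209 g VSS/g BOD₅

Correct the yield for decay: Y_obs = Y/(1 + k_d θ_c) = 0.595 / (1 + 0.0892 × 20.7) = 0.595 / 2.846 = 0.2090.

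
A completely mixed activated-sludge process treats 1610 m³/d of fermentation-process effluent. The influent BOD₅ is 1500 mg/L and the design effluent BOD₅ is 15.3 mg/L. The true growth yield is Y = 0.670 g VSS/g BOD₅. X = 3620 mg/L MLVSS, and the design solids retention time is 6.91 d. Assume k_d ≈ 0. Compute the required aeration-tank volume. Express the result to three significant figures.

With k_d = 0 the design equation reduces to V = Y Q (S₀−S) θ_c / X = 0.670 × 1610 × (1500 − 15.3) × 6.91 / 3620 = 3057 m³.

V ≈ 3060 m³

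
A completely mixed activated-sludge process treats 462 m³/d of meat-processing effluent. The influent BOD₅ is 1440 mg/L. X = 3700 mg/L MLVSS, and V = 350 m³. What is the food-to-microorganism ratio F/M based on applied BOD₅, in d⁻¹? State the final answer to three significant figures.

F/M ≈ 0.514 d⁻¹

F/M = Q·S₀ / (V·X) = 462 × 1440 / (350.0 × 3700) = 0.5137 g BOD₅·(g VSS·d)⁻¹.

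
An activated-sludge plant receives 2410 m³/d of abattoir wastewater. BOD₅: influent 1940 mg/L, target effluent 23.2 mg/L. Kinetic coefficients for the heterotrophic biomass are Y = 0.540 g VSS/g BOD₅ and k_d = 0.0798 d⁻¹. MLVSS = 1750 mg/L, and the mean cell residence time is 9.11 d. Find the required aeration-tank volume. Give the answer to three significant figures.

V ≈ 7520 m³

Rearranging the biomass balance for a CMAS with decay, V = Y·Q·ΔS·θ_c / [X·(1+k_d θ_c)] = 0.540 × 2410 × (1940 − 23.2) × 9.11 / [1750 × (1 + 0.0798 × 9.11)] = 2.27×10^7 / 3022 = 7519 m³.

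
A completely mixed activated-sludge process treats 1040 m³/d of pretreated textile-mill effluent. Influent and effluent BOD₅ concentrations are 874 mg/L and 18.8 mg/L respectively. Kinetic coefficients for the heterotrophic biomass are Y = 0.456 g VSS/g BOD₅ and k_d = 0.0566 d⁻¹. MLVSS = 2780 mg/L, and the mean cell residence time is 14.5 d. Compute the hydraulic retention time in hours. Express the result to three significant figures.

From the SRT design equation V = Y Q (S₀−S) θ_c / [X (1 + k_d θ_c)] = 0.456 × 1040 × (874 − 18.8) × 14.5 / [2780 × (1 + 0.0566 × 14.5)] = 5.88×10^6 / 5062 = 1162 m³.
τ = V/Q = 1162/1040 = 1.117 d, or 26.81 h.

τ ≈ 26.8 h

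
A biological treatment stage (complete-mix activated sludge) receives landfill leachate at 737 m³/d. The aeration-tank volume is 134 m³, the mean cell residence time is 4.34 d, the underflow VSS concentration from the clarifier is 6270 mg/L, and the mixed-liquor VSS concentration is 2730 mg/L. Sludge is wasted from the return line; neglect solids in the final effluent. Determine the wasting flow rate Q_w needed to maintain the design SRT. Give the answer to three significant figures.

θ_c = V·X/(Q_w·X_r) when wasting from the recycle, so Q_w = V·X/(θ_c·X_r) = 134.0 × 2730 / (4.34 × 6270) = 13.44 m³/d.

Q_w ≈ 13.4 m³/d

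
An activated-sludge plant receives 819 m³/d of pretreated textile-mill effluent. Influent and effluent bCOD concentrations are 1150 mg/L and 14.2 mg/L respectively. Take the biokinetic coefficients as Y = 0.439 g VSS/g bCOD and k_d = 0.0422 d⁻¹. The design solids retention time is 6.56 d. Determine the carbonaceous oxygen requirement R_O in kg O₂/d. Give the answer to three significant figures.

R_O ≈ 476 kg O₂/d

Observed yield with endogenous decay: Y_obs = Y / (1 + k_d·θ_c) = 0.439 / (1 + 0.0422 × 6.56) = 0.439 / 1.277 = 0.3438 g VSS/g bCOD.
Q·(S₀ − S) = 819 × (1150 − 14.2) × 10⁻³ = 930.2 kg/d removed.
Net sludge production P_X = 0.3438 × 930.2 = 319.8 kg VSS/d.
R_O = Q·(S₀ − S) − 1.42·P_X = 930.2 − 1.42 × 319.8 = 476.1 kg O₂/d.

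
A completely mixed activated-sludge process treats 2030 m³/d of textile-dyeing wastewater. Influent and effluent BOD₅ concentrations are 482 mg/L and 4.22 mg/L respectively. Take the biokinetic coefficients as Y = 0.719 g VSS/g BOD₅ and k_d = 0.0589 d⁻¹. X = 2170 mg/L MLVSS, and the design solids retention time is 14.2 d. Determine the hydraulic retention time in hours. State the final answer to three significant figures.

τ ≈ 29.4 h

Steady-state biomass mass balance: V·X·(1 + k_d·θ_c) = Y·Q·(S₀ − S)·θ_c, so V = 0.719 × 2030 × (482 − 4.22) × 14.2 / [2170 × (1 + 0.0589 × 14.2)] = 9.9×10^6 / 3985 = 2485 m³.
HRT = V/Q = 2485 m³ / 2030 m³·d⁻¹ = 1.224 d × 24 = 29.38 h.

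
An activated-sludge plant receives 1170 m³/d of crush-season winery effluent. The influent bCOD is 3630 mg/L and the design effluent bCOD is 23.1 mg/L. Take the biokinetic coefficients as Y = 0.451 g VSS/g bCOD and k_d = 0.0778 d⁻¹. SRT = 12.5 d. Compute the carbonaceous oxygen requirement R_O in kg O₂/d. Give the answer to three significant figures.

Y_obs = Y / (1 + k_d θ_c) = 0.451 / (1 + 0.0778 × 12.5) = 0.451 / 1.972 = 0.2286.
Q·(S₀ − S) = 1170 × (3630 − 23.1) × 10⁻³ = 4220 kg/d removed.
P_X = Y_obs·Q·(S₀ − S) = 0.2286 × 4220 = 964.9 kg VSS/d.
Carbonaceous O₂ demand = substrate oxidised − cell-mass equivalent = 4220 − 1.42 × 964.9 = 2850 kg O₂/d.

R_O ≈ 2850 kg O₂/d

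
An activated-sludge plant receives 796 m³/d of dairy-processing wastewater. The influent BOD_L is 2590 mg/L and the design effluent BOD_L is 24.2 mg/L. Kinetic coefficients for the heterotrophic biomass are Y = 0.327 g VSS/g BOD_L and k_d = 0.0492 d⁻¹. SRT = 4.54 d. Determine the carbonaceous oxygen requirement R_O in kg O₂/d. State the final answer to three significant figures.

R_O ≈ 1270 kg O₂/d

Y_obs = Y / (1 + k_d θ_c) = 0.327 / (1 + 0.0492 × 4.54) = 0.327 / 1.223 = 0.2673.
Mass of BOD_L removed per day: Q(S₀ − S) = 796 × 2566 g/m³ = 2042 kg/d.
Biomass synthesised: P_X = Y_obs × 2042 = 545.9 kg VSS/d.
R_O = Q·(S₀ − S) − 1.42·P_X = 2042 − 1.42 × 545.9 = 1267 kg O₂/d.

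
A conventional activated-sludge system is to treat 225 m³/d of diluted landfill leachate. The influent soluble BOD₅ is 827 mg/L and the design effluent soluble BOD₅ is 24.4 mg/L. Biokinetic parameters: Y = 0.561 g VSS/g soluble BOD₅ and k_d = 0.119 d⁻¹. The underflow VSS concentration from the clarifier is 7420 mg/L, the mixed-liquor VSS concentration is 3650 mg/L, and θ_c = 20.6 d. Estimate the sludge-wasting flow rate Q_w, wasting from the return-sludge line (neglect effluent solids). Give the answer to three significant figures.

Rearranging the biomass balance for a CMAS with decay, V = Y·Q·ΔS·θ_c / [X·(1+k_d θ_c)] = 0.561 × 225 × (827 − 24.4) × 20.6 / [3650 × (1 + 0.119 × 20.6)] = 2.09×10^6 / 12598 = 165.7 m³.
θ_c = V·X/(Q_w·X_r) when wasting from the recycle, so Q_w = V·X/(θ_c·X_r) = 165.7 × 3650 / (20.6 × 7420) = 3.956 m³/d.

Q_w ≈ 3.96 m³/d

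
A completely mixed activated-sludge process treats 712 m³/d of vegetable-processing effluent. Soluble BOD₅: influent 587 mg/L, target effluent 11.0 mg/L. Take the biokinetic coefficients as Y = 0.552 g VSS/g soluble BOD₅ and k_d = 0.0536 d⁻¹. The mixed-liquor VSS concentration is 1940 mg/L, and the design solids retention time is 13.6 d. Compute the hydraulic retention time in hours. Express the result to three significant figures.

τ ≈ 30.9 h

From the SRT design equation V = Y Q (S₀−S) θ_c / [X (1 + k_d θ_c)] = 0.552 × 712 × (587 − 11.0) × 13.6 / [1940 × (1 + 0.0536 × 13.6)] = 3.08×10^6 / 3354 = 917.9 m³.
HRT = V/Q = 917.9 m³ / 712 m³·d⁻¹ = 1.289 d × 24 = 30.94 h.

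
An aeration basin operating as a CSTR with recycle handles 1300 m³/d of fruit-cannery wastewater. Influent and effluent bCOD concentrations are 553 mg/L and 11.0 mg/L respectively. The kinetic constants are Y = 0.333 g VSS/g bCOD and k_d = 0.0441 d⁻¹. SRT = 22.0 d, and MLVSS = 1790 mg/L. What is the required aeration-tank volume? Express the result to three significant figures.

V ≈ 1460 m³

Steady-state biomass mass balance: V·X·(1 + k_d·θ_c) = Y·Q·(S₀ − S)·θ_c, so V = 0.333 × 1300 × (553 − 11.0) × 22.0 / [1790 × (1 + 0.0441 × 22.0)] = 5.16×10^6 / 3527 = 1464 m³.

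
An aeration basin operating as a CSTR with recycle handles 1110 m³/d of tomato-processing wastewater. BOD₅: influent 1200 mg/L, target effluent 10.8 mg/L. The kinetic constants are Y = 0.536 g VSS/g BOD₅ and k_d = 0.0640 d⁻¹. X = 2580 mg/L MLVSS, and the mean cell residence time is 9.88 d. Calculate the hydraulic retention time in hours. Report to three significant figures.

Steady-state biomass mass balance: V·X·(1 + k_d·θ_c) = Y·Q·(S₀ − S)·θ_c, so V = 0.536 × 1110 × (1200 − 10.8) × 9.88 / [2580 × (1 + 0.0640 × 9.88)] = 6.99×10^6 / 4211 = 1660 m³.
τ = V/Q = 1660/1110 = 1.495 d, or 35.89 h.

τ ≈ 35.9 h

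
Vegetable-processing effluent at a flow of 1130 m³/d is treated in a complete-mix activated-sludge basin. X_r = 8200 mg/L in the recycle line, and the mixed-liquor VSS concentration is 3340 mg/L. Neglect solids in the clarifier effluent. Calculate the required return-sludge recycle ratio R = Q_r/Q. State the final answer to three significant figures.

R ≈ 0.687

Mass balance around the secondary clarifier (neglecting effluent solids): R = X / (X_r − X) = 3340 / (8200 − 3340) = 0.6872.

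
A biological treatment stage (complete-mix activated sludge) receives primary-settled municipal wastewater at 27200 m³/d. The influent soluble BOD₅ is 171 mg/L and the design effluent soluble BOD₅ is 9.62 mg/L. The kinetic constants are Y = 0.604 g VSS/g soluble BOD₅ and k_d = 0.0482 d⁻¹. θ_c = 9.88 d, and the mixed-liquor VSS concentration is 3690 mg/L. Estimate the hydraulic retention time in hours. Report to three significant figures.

τ ≈ 4.24 h

From the SRT design equation V = Y Q (S₀−S) θ_c / [X (1 + k_d θ_c)] = 0.604 × 27200 × (171 − 9.62) × 9.88 / [3690 × (1 + 0.0482 × 9.88)] = 2.62×10^7 / 5447 = 4809 m³.
HRT = V/Q = 4809 m³ / 27200 m³·d⁻¹ = 0.1768 d × 24 = 4.243 h.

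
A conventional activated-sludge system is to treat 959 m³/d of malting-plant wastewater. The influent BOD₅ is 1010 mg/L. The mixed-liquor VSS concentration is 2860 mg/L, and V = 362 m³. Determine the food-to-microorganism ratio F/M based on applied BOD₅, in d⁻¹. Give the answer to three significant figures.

F/M ≈ 0.936 d⁻¹

F/M = applied load / biomass = Q·S₀/(V·X) = 959 × 1010 / (362.0 × 2860) = 0.9355 d⁻¹.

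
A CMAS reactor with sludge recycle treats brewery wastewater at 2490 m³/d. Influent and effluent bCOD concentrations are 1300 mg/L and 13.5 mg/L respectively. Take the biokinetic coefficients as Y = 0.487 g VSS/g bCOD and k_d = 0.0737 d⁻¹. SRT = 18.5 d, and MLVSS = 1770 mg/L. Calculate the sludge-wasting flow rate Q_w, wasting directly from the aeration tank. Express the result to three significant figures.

Q_w ≈ 373 m³/d

From the SRT design equation V = Y Q (S₀−S) θ_c / [X (1 + k_d θ_c)] = 0.487 × 2490 × (1300 − 13.5) × 18.5 / [1770 × (1 + 0.0737 × 18.5)] = 2.89×10^7 / 4183 = 6899 m³.
With mixed-liquor wasting, θ_c = V/Q_w, so Q_w = V/θ_c = 6899/18.5 = 372.9 m³/d.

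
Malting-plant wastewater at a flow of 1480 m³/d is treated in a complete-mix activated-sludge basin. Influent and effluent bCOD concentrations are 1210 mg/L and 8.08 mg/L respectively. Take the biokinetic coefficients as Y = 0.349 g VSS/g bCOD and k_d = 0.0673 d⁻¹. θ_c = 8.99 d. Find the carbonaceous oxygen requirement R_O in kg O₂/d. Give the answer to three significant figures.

R_O ≈ 1230 kg O₂/d

Y_obs = Y / (1 + k_d θ_c) = 0.349 / (1 + 0.0673 × 8.99) = 0.349 / 1.605 = 0.2174.
Substrate removed = Q·(S₀ − S) = 1480 m³/d × (1210 − 8.08) g/m³ = 1.78×10^6 g/d = 1779 kg/d.
Biomass synthesised: P_X = Y_obs × 1779 = 386.8 kg VSS/d.
R_O = Q·(S₀ − S) − 1.42·P_X = 1779 − 1.42 × 386.8 = 1230 kg O₂/d.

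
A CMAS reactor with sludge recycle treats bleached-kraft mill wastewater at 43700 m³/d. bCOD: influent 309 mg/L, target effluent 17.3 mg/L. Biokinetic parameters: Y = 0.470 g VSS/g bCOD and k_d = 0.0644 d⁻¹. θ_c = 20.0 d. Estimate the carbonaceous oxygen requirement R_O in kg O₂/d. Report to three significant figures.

R_O ≈ 9030 kg O₂/d

Correct the yield for decay: Y_obs = Y/(1 + k_d θ_c) = 0.470 / (1 + 0.0644 × 20.0) = 0.470 / 2.288 = 0.2054.
Q·(S₀ − S) = 43700 × (309 − 17.3) × 10⁻³ = 12747 kg/d removed.
P_X = Y_obs·Q·(S₀ − S) = 0.2054 × 12747 = 2619 kg VSS/d.
R_O = Q·ΔS − 1.42 P_X = 12747 − 3718 = 9029 kg O₂/d.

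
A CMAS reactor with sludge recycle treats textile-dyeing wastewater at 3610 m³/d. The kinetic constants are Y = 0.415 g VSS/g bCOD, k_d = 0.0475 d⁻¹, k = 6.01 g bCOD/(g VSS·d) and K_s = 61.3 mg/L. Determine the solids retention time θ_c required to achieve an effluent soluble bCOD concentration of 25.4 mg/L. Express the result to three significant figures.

θ_c ≈ 1.46 d

Specific growth rate at S = 25.4 mg/L: μ = YkS/(K_s+S) = 0.415·6.01·25.4/(61.3+25.4) = 0.7307 d⁻¹.
Then 1/θ_c = μ − k_d = 0.7307 − 0.0475 = 0.6832 d⁻¹, giving θ_c = 1.464 d.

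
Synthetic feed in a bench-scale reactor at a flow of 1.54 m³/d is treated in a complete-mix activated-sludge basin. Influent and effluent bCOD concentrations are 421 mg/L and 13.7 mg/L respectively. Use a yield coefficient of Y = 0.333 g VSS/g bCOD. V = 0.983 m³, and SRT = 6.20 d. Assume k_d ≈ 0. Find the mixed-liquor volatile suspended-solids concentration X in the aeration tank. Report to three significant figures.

Without decay, X = Y Q (S₀−S) θ_c / V = 0.333 × 1.54 × (421 − 13.7) × 6.20 / 0.983 = 1317 mg/L.

X ≈ 1320 mg/L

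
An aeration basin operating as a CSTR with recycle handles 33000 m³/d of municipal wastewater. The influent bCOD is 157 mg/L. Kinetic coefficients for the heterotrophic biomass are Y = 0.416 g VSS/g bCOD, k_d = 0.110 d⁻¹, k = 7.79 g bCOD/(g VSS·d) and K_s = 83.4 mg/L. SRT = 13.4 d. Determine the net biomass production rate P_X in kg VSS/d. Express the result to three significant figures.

Effluent substrate depends only on kinetics and SRT: S = K_s(1 + k_d θ_c) / [θ_c(Yk − k_d) − 1] = 83.4 × (1 + 0.110 × 13.4) / [13.4 × (0.416 × 7.79 − 0.110) − 1] = 206.3 / 40.95 = 5.039 mg/L.
Y_obs = Y / (1 + k_d θ_c) = 0.416 / (1 + 0.110 × 13.4) = 0.416 / 2.474 = 0.1681.
Mass of bCOD removed per day: Q(S₀ − S) = 33000 × 152.0 g/m³ = 5015 kg/d.
P_X = Y_obs · Q(S₀ − S) = 0.1681 × 5015 = 843.2 kg VSS/d.

P_X ≈ 843 kg VSS/d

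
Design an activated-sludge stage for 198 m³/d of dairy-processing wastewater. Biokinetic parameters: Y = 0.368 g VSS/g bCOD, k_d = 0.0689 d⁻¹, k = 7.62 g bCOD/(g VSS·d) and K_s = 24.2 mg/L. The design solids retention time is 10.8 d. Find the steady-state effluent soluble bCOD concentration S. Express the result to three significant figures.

S ≈ 1.48 mg/L

Effluent substrate depends only on kinetics and SRT: S = K_s(1 + k_d θ_c) / [θ_c(Yk − k_d) − 1] = 24.2 × (1 + 0.0689 × 10.8) / [10.8 × (0.368 × 7.62 − 0.0689) − 1] = 42.21 / 28.54 = 1.479 mg/L.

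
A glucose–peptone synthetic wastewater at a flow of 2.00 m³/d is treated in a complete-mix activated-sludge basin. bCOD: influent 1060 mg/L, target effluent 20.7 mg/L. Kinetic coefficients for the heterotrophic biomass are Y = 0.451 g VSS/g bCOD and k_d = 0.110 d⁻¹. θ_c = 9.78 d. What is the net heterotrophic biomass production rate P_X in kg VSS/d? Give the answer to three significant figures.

P_X ≈ 0.452 kg VSS/d

Observed yield with endogenous decay: Y_obs = Y / (1 + k_d·θ_c) = 0.451 / (1 + 0.110 × 9.78) = 0.451 / 2.076 = 0.2173 g VSS/g bCOD.
ΔS = 1060 − 20.7 = 1039 mg/L, so the substrate removal rate is 2.00 × 1039/1000 = 2.079 kg bCOD/d.
So the net sludge growth is P_X = 0.2173 × 2.079 = 0.4516 kg VSS/d.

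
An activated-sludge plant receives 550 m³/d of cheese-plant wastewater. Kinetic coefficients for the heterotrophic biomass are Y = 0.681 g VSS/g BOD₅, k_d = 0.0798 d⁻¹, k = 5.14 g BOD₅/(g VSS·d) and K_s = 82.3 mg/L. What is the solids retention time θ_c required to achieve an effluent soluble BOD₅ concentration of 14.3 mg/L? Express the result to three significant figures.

θ_c ≈ 2.28 d

From 1/θ_c = Y·k·S/(K_s + S) − k_d: Y·k·S/(K_s+S) = 0.681 × 5.14 × 14.3 / (82.3 + 14.3) = 0.5182 d⁻¹.
Then 1/θ_c = μ − k_d = 0.5182 − 0.0798 = 0.4384 d⁻¹, giving θ_c = 2.281 d.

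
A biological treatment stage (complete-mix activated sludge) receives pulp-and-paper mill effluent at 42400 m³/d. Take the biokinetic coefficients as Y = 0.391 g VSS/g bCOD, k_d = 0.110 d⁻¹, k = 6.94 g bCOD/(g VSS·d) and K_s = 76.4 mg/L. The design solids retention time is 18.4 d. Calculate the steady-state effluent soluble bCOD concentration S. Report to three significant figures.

From the Monod/SRT balance for a CMAS, S = K_s·(1+k_d θ_c)/[θ_c·(Y k − k_d) − 1] = 76.4 × (1 + 0.110 × 18.4) / [18.4 × (0.391 × 6.94 − 0.110) − 1] = 231.0 / 46.91 = 4.926 mg/L.

S ≈ 4.93 mg/L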